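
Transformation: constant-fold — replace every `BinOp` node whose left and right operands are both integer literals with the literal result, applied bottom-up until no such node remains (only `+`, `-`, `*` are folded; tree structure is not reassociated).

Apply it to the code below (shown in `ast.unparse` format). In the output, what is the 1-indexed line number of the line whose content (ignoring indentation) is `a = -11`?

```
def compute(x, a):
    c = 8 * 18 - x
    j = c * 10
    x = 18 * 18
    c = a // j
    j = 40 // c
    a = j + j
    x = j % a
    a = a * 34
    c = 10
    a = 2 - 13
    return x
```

11

Transformed code:
def compute(x, a):
    c = 144 - x
    j = c * 10
    x = 324
    c = a // j
    j = 40 // c
    a = j + j
    x = j % a
    a = a * 34
    c = 10
    a = -11
    return x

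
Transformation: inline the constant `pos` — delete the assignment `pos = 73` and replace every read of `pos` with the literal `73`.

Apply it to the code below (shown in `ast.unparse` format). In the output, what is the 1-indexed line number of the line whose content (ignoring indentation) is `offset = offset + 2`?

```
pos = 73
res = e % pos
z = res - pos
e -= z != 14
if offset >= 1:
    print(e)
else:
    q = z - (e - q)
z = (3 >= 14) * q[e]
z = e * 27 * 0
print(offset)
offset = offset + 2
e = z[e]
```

Transformed code:
res = e % 73
z = res - 73
e -= z != 14
if offset >= 1:
    print(e)
else:
    q = z - (e - q)
z = (3 >= 14) * q[e]
z = e * 27 * 0
print(offset)
offset = offset + 2
e = z[e]

11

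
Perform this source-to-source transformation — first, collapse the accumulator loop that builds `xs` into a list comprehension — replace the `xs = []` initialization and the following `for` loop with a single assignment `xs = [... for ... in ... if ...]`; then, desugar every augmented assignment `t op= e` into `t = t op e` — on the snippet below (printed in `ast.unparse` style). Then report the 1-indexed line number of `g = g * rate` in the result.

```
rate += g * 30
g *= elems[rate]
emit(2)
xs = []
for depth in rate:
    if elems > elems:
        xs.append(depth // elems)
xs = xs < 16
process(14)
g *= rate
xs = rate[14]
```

7

Transformed code:
rate = rate + g * 30
g = g * elems[rate]
emit(2)
xs = [depth // elems for depth in rate if elems > elems]
xs = xs < 16
process(14)
g = g * rate
xs = rate[14]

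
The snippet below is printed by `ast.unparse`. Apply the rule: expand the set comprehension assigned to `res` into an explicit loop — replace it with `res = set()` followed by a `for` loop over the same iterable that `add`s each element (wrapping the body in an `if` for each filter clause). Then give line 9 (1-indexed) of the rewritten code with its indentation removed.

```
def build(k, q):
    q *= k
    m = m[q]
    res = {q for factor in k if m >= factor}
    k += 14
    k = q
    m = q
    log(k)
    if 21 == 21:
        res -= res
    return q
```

Transformed code:
def build(k, q):
    q *= k
    m = m[q]
    res = set()
    for factor in k:
        if m >= factor:
            res.add(q)
    k += 14
    k = q
    m = q
    log(k)
    if 21 == 21:
        res -= res
    return q

k = q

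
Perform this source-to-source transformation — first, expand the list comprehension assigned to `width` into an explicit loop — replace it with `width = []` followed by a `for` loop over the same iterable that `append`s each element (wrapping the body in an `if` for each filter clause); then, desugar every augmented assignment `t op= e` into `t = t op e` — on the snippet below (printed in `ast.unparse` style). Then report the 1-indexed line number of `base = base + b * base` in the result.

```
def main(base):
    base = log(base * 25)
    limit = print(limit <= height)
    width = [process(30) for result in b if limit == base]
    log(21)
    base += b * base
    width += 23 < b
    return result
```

9

Transformed code:
def main(base):
    base = log(base * 25)
    limit = print(limit <= height)
    width = []
    for result in b:
        if limit == base:
            width.append(process(30))
    log(21)
    base = base + b * base
    width = width + (23 < b)
    return result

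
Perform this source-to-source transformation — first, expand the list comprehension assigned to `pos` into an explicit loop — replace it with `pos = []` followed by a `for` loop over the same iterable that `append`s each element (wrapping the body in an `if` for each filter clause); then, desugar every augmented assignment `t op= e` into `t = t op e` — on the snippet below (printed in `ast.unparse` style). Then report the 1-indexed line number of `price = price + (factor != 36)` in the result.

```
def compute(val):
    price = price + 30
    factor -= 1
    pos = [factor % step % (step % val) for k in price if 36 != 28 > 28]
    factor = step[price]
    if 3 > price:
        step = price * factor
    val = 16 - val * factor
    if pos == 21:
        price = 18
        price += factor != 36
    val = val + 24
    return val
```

Transformed code:
def compute(val):
    price = price + 30
    factor = factor - 1
    pos = []
    for k in price:
        if 36 != 28 > 28:
            pos.append(factor % step % (step % val))
    factor = step[price]
    if 3 > price:
        step = price * factor
    val = 16 - val * factor
    if pos == 21:
        price = 18
        price = price + (factor != 36)
    val = val + 24
    return val

14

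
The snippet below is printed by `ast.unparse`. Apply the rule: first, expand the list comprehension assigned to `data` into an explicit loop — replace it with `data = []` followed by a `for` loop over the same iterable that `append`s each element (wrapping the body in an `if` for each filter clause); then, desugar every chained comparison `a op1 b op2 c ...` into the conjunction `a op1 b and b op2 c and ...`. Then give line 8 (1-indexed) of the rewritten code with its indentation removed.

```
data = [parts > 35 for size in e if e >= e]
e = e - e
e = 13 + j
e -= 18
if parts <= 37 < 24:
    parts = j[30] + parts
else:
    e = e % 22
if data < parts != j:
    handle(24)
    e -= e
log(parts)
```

Transformed code:
data = []
for size in e:
    if e >= e:
        data.append(parts > 35)
e = e - e
e = 13 + j
e -= 18
if parts <= 37 and 37 < 24:
    parts = j[30] + parts
else:
    e = e % 22
if data < parts and parts != j:
    handle(24)
    e -= e
log(parts)

if parts <= 37 and 37 < 24:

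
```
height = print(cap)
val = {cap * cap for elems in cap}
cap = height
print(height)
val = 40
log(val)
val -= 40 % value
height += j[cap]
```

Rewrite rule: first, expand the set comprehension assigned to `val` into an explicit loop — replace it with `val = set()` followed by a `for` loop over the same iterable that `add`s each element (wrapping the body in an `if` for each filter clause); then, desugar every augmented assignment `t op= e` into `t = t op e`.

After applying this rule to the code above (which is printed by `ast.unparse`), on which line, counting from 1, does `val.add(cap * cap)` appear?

4

Transformed code:
height = print(cap)
val = set()
for elems in cap:
    val.add(cap * cap)
cap = height
print(height)
val = 40
log(val)
val = val - 40 % value
height = height + j[cap]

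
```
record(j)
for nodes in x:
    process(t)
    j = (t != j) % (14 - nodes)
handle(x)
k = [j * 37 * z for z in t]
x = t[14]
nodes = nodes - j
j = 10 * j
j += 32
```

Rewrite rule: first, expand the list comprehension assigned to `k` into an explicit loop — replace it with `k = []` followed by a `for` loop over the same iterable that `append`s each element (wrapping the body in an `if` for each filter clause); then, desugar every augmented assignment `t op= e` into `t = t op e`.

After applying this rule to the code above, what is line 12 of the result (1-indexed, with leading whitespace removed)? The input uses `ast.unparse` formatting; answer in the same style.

j = j + 32

Transformed code:
record(j)
for nodes in x:
    process(t)
    j = (t != j) % (14 - nodes)
handle(x)
k = []
for z in t:
    k.append(j * 37 * z)
x = t[14]
nodes = nodes - j
j = 10 * j
j = j + 32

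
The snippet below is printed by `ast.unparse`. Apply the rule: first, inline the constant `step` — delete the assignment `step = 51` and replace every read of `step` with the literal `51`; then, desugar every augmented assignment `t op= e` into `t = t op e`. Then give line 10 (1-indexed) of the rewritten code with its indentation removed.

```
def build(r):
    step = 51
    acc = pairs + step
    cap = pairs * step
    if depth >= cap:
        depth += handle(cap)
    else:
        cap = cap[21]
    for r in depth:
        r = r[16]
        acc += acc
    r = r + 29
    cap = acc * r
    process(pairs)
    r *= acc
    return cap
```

acc = acc + acc

Transformed code:
def build(r):
    acc = pairs + 51
    cap = pairs * 51
    if depth >= cap:
        depth = depth + handle(cap)
    else:
        cap = cap[21]
    for r in depth:
        r = r[16]
        acc = acc + acc
    r = r + 29
    cap = acc * r
    process(pairs)
    r = r * acc
    return cap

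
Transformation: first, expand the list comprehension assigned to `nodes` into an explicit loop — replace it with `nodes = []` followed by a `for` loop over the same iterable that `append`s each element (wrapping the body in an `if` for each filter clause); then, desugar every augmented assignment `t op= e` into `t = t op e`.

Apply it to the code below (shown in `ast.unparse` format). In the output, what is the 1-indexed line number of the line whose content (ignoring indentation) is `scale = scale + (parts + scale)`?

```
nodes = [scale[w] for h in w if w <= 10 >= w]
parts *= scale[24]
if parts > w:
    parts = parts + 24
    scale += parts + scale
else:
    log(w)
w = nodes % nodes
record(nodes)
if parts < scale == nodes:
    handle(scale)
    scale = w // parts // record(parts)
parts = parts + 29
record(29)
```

Transformed code:
nodes = []
for h in w:
    if w <= 10 >= w:
        nodes.append(scale[w])
parts = parts * scale[24]
if parts > w:
    parts = parts + 24
    scale = scale + (parts + scale)
else:
    log(w)
w = nodes % nodes
record(nodes)
if parts < scale == nodes:
    handle(scale)
    scale = w // parts // record(parts)
parts = parts + 29
record(29)

8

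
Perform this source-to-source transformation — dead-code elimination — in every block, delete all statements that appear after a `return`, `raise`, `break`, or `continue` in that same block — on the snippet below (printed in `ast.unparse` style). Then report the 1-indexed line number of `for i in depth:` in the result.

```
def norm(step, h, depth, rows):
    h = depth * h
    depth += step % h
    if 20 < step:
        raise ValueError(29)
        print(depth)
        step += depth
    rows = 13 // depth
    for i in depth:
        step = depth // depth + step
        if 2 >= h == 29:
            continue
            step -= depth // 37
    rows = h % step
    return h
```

Transformed code:
def norm(step, h, depth, rows):
    h = depth * h
    depth += step % h
    if 20 < step:
        raise ValueError(29)
    rows = 13 // depth
    for i in depth:
        step = depth // depth + step
        if 2 >= h == 29:
            continue
    rows = h % step
    return h

7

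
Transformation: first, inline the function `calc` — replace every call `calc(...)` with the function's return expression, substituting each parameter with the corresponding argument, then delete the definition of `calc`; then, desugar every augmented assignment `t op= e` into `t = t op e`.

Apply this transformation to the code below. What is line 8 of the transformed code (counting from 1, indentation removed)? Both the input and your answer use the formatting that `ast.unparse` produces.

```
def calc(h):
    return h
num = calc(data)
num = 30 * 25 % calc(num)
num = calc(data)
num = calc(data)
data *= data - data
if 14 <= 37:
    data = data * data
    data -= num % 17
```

data = data - num % 17

Transformed code:
num = data
num = 30 * 25 % num
num = data
num = data
data = data * (data - data)
if 14 <= 37:
    data = data * data
    data = data - num % 17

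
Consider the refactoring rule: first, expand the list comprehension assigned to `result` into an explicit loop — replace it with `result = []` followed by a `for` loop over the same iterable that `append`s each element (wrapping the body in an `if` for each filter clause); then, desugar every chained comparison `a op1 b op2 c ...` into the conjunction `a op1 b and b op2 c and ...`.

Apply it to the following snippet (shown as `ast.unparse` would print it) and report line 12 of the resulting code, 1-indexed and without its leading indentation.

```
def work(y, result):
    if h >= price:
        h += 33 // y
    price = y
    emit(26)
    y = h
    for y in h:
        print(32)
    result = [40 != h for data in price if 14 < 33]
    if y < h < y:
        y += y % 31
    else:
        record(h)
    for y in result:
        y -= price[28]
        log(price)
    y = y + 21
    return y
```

Transformed code:
def work(y, result):
    if h >= price:
        h += 33 // y
    price = y
    emit(26)
    y = h
    for y in h:
        print(32)
    result = []
    for data in price:
        if 14 < 33:
            result.append(40 != h)
    if y < h and h < y:
        y += y % 31
    else:
        record(h)
    for y in result:
        y -= price[28]
        log(price)
    y = y + 21
    return y

result.append(40 != h)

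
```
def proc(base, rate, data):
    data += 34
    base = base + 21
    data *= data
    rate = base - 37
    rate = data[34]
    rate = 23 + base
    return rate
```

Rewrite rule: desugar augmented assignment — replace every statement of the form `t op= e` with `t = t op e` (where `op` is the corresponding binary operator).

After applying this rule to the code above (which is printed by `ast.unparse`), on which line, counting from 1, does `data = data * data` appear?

Transformed code:
def proc(base, rate, data):
    data = data + 34
    base = base + 21
    data = data * data
    rate = base - 37
    rate = data[34]
    rate = 23 + base
    return rate

4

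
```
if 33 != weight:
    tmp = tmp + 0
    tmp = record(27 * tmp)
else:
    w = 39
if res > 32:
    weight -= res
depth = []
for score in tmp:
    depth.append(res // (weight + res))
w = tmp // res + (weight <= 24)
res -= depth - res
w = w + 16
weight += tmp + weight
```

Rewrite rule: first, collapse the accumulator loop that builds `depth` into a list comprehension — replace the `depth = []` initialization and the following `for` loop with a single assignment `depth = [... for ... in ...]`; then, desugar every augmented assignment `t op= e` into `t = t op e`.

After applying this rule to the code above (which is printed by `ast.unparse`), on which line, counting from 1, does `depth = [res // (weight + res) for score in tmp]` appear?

8

Transformed code:
if 33 != weight:
    tmp = tmp + 0
    tmp = record(27 * tmp)
else:
    w = 39
if res > 32:
    weight = weight - res
depth = [res // (weight + res) for score in tmp]
w = tmp // res + (weight <= 24)
res = res - (depth - res)
w = w + 16
weight = weight + (tmp + weight)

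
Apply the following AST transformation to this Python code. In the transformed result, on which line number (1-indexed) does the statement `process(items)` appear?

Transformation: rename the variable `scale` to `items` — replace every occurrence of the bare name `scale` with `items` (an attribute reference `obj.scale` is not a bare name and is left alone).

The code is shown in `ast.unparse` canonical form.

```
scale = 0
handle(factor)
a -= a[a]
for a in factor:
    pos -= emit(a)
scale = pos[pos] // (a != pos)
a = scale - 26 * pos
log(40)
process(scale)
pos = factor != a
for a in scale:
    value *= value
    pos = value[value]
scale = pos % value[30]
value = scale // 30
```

Transformed code:
items = 0
handle(factor)
a -= a[a]
for a in factor:
    pos -= emit(a)
items = pos[pos] // (a != pos)
a = items - 26 * pos
log(40)
process(items)
pos = factor != a
for a in items:
    value *= value
    pos = value[value]
items = pos % value[30]
value = items // 30

9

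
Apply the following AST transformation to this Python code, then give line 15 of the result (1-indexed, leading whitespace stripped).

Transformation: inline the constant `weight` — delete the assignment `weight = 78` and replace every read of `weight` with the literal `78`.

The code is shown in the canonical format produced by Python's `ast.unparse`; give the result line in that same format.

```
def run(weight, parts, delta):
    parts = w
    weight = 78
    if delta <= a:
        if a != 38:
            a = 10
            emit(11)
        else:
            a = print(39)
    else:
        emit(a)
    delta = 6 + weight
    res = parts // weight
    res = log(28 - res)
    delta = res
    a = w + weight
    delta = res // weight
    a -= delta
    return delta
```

a = w + 78

Transformed code:
def run(weight, parts, delta):
    parts = w
    if delta <= a:
        if a != 38:
            a = 10
            emit(11)
        else:
            a = print(39)
    else:
        emit(a)
    delta = 6 + 78
    res = parts // 78
    res = log(28 - res)
    delta = res
    a = w + 78
    delta = res // 78
    a -= delta
    return delta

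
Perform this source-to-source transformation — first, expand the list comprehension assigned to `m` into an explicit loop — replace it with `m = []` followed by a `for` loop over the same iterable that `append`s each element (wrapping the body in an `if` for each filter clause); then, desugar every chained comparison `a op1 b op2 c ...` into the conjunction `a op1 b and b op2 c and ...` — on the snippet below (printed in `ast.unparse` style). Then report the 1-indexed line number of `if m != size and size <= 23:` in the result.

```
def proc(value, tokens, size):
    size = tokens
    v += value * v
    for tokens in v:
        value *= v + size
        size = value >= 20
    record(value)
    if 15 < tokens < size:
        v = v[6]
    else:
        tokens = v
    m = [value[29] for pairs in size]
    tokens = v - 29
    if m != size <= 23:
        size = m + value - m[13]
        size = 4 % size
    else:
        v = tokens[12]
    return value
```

16

Transformed code:
def proc(value, tokens, size):
    size = tokens
    v += value * v
    for tokens in v:
        value *= v + size
        size = value >= 20
    record(value)
    if 15 < tokens and tokens < size:
        v = v[6]
    else:
        tokens = v
    m = []
    for pairs in size:
        m.append(value[29])
    tokens = v - 29
    if m != size and size <= 23:
        size = m + value - m[13]
        size = 4 % size
    else:
        v = tokens[12]
    return value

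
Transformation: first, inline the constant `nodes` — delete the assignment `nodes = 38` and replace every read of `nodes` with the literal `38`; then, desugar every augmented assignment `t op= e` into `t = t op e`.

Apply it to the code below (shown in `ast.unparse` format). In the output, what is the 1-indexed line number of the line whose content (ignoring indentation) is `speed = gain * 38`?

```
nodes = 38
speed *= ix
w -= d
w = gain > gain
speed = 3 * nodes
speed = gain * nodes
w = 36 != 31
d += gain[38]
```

5

Transformed code:
speed = speed * ix
w = w - d
w = gain > gain
speed = 3 * 38
speed = gain * 38
w = 36 != 31
d = d + gain[38]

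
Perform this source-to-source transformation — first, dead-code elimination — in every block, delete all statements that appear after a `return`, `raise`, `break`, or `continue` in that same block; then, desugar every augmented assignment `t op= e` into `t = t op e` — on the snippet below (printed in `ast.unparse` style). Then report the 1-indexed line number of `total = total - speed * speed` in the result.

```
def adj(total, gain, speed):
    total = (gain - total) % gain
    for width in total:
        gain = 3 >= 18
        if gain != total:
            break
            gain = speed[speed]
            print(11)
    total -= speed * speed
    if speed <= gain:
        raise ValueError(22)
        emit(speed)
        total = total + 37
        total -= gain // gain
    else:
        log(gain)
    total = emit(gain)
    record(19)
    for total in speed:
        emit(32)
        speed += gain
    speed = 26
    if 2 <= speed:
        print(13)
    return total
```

Transformed code:
def adj(total, gain, speed):
    total = (gain - total) % gain
    for width in total:
        gain = 3 >= 18
        if gain != total:
            break
    total = total - speed * speed
    if speed <= gain:
        raise ValueError(22)
    else:
        log(gain)
    total = emit(gain)
    record(19)
    for total in speed:
        emit(32)
        speed = speed + gain
    speed = 26
    if 2 <= speed:
        print(13)
    return total

7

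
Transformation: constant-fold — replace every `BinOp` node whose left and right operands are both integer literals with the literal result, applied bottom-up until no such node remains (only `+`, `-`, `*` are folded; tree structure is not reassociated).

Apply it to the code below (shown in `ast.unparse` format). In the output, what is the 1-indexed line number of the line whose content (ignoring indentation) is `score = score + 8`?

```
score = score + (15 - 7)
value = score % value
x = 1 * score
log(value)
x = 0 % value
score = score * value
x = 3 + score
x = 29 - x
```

1

Transformed code:
score = score + 8
value = score % value
x = 1 * score
log(value)
x = 0 % value
score = score * value
x = 3 + score
x = 29 - x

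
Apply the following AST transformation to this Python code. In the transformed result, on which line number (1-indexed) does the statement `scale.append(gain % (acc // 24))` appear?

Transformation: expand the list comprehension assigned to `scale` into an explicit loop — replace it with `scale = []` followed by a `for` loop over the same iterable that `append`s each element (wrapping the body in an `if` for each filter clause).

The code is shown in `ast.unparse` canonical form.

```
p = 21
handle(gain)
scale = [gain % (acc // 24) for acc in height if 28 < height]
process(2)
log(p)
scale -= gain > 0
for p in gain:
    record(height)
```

Transformed code:
p = 21
handle(gain)
scale = []
for acc in height:
    if 28 < height:
        scale.append(gain % (acc // 24))
process(2)
log(p)
scale -= gain > 0
for p in gain:
    record(height)

6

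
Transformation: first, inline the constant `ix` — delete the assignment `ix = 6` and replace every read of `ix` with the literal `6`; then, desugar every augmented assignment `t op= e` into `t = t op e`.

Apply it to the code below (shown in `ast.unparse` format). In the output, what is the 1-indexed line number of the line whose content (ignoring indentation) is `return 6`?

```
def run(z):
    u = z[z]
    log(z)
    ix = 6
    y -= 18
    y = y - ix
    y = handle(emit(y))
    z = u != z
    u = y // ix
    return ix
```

Transformed code:
def run(z):
    u = z[z]
    log(z)
    y = y - 18
    y = y - 6
    y = handle(emit(y))
    z = u != z
    u = y // 6
    return 6

9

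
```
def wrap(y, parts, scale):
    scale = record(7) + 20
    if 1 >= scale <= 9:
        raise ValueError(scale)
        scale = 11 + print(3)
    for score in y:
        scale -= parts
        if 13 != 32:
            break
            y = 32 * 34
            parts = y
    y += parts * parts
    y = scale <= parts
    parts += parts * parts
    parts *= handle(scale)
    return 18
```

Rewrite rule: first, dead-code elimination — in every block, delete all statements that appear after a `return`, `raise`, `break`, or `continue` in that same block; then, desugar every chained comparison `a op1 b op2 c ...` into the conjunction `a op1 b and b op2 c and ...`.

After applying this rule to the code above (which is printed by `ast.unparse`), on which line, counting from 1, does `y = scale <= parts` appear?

Transformed code:
def wrap(y, parts, scale):
    scale = record(7) + 20
    if 1 >= scale and scale <= 9:
        raise ValueError(scale)
    for score in y:
        scale -= parts
        if 13 != 32:
            break
    y += parts * parts
    y = scale <= parts
    parts += parts * parts
    parts *= handle(scale)
    return 18

10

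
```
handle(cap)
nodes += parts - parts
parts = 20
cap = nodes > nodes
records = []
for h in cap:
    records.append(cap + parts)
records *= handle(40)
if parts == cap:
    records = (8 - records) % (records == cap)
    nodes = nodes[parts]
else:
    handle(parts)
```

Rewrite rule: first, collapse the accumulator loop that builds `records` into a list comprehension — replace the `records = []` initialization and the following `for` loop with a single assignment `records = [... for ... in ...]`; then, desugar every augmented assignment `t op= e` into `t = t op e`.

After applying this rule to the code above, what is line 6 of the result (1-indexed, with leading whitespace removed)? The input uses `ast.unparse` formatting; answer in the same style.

records = records * handle(40)

Transformed code:
handle(cap)
nodes = nodes + (parts - parts)
parts = 20
cap = nodes > nodes
records = [cap + parts for h in cap]
records = records * handle(40)
if parts == cap:
    records = (8 - records) % (records == cap)
    nodes = nodes[parts]
else:
    handle(parts)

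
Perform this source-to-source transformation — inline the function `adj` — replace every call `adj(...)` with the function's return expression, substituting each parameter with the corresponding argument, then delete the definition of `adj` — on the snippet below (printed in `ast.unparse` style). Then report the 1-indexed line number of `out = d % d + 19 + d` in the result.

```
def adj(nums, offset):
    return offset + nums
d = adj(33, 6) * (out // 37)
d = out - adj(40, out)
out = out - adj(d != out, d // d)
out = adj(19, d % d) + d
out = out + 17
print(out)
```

Transformed code:
d = (6 + 33) * (out // 37)
d = out - (out + 40)
out = out - (d // d + (d != out))
out = d % d + 19 + d
out = out + 17
print(out)

4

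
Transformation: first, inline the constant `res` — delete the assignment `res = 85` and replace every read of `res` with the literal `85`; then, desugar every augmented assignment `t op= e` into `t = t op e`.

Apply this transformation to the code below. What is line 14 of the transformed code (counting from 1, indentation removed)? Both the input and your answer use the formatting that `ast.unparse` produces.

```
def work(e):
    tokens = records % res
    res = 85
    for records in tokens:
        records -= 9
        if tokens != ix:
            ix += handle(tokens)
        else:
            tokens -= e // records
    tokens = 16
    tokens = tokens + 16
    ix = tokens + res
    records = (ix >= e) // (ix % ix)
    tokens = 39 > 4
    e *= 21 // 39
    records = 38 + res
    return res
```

e = e * (21 // 39)

Transformed code:
def work(e):
    tokens = records % 85
    for records in tokens:
        records = records - 9
        if tokens != ix:
            ix = ix + handle(tokens)
        else:
            tokens = tokens - e // records
    tokens = 16
    tokens = tokens + 16
    ix = tokens + 85
    records = (ix >= e) // (ix % ix)
    tokens = 39 > 4
    e = e * (21 // 39)
    records = 38 + 85
    return 85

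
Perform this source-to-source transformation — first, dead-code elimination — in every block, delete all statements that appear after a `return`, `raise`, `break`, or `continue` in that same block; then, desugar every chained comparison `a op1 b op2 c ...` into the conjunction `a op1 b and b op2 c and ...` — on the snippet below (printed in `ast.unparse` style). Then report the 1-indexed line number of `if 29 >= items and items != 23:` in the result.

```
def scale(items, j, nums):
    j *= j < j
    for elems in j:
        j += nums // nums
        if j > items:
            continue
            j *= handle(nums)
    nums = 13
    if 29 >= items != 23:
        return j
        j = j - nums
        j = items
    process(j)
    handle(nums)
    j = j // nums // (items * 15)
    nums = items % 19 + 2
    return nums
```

Transformed code:
def scale(items, j, nums):
    j *= j < j
    for elems in j:
        j += nums // nums
        if j > items:
            continue
    nums = 13
    if 29 >= items and items != 23:
        return j
    process(j)
    handle(nums)
    j = j // nums // (items * 15)
    nums = items % 19 + 2
    return nums

8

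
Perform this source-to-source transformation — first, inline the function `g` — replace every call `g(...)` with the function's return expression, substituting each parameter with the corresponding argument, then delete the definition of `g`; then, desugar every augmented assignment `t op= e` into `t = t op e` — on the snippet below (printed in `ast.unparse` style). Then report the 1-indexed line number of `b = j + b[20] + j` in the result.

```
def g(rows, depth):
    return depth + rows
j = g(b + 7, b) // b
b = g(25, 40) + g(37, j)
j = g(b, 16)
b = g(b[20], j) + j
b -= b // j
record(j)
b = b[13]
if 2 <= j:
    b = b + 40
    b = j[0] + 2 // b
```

Transformed code:
j = (b + (b + 7)) // b
b = 40 + 25 + (j + 37)
j = 16 + b
b = j + b[20] + j
b = b - b // j
record(j)
b = b[13]
if 2 <= j:
    b = b + 40
    b = j[0] + 2 // b

4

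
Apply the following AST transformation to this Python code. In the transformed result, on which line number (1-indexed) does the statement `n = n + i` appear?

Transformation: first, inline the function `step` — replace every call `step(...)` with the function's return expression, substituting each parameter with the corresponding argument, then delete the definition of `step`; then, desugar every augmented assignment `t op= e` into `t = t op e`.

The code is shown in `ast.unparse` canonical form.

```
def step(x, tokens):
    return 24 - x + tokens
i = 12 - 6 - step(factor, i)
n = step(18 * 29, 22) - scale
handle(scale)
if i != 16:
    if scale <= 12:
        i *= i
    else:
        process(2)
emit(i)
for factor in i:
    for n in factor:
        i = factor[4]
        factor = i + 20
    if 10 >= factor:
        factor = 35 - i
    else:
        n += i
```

17

Transformed code:
i = 12 - 6 - (24 - factor + i)
n = 24 - 18 * 29 + 22 - scale
handle(scale)
if i != 16:
    if scale <= 12:
        i = i * i
    else:
        process(2)
emit(i)
for factor in i:
    for n in factor:
        i = factor[4]
        factor = i + 20
    if 10 >= factor:
        factor = 35 - i
    else:
        n = n + i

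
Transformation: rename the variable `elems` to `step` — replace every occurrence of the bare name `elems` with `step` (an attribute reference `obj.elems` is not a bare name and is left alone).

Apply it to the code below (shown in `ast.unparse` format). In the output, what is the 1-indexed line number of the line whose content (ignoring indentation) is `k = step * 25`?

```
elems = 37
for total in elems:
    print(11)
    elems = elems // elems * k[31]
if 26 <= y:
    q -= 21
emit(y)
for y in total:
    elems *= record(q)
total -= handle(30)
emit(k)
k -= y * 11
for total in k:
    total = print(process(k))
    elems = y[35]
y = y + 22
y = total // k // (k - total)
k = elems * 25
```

Transformed code:
step = 37
for total in step:
    print(11)
    step = step // step * k[31]
if 26 <= y:
    q -= 21
emit(y)
for y in total:
    step *= record(q)
total -= handle(30)
emit(k)
k -= y * 11
for total in k:
    total = print(process(k))
    step = y[35]
y = y + 22
y = total // k // (k - total)
k = step * 25

18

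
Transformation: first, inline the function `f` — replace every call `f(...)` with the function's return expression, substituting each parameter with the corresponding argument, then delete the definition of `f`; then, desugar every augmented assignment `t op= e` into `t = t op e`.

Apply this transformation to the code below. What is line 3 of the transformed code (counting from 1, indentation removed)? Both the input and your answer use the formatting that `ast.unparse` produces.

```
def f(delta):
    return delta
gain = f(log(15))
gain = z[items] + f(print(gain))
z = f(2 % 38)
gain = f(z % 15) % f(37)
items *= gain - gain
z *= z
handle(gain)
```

Transformed code:
gain = log(15)
gain = z[items] + print(gain)
z = 2 % 38
gain = z % 15 % 37
items = items * (gain - gain)
z = z * z
handle(gain)

z = 2 % 38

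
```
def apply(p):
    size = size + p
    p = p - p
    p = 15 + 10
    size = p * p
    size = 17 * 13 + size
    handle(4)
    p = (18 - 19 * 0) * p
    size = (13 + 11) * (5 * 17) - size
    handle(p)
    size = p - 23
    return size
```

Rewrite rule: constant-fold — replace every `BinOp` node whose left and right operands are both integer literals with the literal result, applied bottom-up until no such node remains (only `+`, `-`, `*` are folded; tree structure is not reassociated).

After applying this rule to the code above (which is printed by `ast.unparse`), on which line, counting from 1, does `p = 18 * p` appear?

8

Transformed code:
def apply(p):
    size = size + p
    p = p - p
    p = 25
    size = p * p
    size = 221 + size
    handle(4)
    p = 18 * p
    size = 2040 - size
    handle(p)
    size = p - 23
    return size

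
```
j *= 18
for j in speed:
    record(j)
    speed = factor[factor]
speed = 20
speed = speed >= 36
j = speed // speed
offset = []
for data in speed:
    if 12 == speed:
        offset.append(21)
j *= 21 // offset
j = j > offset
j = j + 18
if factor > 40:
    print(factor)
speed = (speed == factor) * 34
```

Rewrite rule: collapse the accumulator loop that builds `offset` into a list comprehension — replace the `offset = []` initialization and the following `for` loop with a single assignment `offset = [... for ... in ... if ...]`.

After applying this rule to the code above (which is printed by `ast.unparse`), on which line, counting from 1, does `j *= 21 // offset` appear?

9

Transformed code:
j *= 18
for j in speed:
    record(j)
    speed = factor[factor]
speed = 20
speed = speed >= 36
j = speed // speed
offset = [21 for data in speed if 12 == speed]
j *= 21 // offset
j = j > offset
j = j + 18
if factor > 40:
    print(factor)
speed = (speed == factor) * 34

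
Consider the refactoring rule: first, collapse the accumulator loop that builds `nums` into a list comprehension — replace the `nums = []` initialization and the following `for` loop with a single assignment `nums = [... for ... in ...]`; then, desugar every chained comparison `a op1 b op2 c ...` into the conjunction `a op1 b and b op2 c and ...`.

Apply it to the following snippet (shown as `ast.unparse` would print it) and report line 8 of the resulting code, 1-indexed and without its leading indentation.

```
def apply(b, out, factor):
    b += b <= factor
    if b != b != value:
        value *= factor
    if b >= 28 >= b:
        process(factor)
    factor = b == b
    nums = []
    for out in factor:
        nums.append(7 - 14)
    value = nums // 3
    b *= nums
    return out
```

nums = [7 - 14 for out in factor]

Transformed code:
def apply(b, out, factor):
    b += b <= factor
    if b != b and b != value:
        value *= factor
    if b >= 28 and 28 >= b:
        process(factor)
    factor = b == b
    nums = [7 - 14 for out in factor]
    value = nums // 3
    b *= nums
    return out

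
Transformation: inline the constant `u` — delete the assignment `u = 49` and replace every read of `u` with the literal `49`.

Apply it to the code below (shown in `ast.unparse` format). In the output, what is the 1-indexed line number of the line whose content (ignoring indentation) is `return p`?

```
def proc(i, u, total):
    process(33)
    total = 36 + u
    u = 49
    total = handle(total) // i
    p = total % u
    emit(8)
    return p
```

7

Transformed code:
def proc(i, u, total):
    process(33)
    total = 36 + 49
    total = handle(total) // i
    p = total % 49
    emit(8)
    return p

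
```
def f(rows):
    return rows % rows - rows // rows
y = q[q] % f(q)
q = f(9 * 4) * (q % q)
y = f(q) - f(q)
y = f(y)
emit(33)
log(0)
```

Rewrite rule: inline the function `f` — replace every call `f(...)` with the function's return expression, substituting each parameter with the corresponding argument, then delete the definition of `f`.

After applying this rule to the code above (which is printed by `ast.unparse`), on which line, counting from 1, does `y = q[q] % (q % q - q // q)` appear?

Transformed code:
y = q[q] % (q % q - q // q)
q = (9 * 4 % (9 * 4) - 9 * 4 // (9 * 4)) * (q % q)
y = q % q - q // q - (q % q - q // q)
y = y % y - y // y
emit(33)
log(0)

1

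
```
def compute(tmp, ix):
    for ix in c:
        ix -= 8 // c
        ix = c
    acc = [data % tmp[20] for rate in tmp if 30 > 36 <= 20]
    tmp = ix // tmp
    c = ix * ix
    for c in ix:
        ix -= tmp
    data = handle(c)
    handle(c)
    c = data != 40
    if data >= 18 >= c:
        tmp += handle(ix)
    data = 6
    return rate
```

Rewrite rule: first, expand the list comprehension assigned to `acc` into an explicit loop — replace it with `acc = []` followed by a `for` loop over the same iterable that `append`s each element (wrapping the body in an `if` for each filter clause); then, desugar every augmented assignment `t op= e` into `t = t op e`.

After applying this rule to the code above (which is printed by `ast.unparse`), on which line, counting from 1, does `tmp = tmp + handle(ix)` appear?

17

Transformed code:
def compute(tmp, ix):
    for ix in c:
        ix = ix - 8 // c
        ix = c
    acc = []
    for rate in tmp:
        if 30 > 36 <= 20:
            acc.append(data % tmp[20])
    tmp = ix // tmp
    c = ix * ix
    for c in ix:
        ix = ix - tmp
    data = handle(c)
    handle(c)
    c = data != 40
    if data >= 18 >= c:
        tmp = tmp + handle(ix)
    data = 6
    return rate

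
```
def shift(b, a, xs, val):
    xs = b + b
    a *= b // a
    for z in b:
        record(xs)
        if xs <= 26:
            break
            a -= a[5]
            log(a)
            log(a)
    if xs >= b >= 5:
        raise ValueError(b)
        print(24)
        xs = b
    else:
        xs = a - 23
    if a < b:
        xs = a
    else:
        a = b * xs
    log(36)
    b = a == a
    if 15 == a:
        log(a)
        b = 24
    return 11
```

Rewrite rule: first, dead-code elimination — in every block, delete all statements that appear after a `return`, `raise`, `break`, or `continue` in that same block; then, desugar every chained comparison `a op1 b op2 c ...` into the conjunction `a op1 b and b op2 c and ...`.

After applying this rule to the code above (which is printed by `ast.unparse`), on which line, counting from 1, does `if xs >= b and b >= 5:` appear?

8

Transformed code:
def shift(b, a, xs, val):
    xs = b + b
    a *= b // a
    for z in b:
        record(xs)
        if xs <= 26:
            break
    if xs >= b and b >= 5:
        raise ValueError(b)
    else:
        xs = a - 23
    if a < b:
        xs = a
    else:
        a = b * xs
    log(36)
    b = a == a
    if 15 == a:
        log(a)
        b = 24
    return 11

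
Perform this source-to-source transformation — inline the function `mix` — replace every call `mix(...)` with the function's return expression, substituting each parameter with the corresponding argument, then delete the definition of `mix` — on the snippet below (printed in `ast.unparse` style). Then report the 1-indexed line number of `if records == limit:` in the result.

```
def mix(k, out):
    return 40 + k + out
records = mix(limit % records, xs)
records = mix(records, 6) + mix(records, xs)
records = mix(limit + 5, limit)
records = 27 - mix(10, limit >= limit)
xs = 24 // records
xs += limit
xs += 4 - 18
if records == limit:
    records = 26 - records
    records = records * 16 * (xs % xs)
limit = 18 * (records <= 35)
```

8

Transformed code:
records = 40 + limit % records + xs
records = 40 + records + 6 + (40 + records + xs)
records = 40 + (limit + 5) + limit
records = 27 - (40 + 10 + (limit >= limit))
xs = 24 // records
xs += limit
xs += 4 - 18
if records == limit:
    records = 26 - records
    records = records * 16 * (xs % xs)
limit = 18 * (records <= 35)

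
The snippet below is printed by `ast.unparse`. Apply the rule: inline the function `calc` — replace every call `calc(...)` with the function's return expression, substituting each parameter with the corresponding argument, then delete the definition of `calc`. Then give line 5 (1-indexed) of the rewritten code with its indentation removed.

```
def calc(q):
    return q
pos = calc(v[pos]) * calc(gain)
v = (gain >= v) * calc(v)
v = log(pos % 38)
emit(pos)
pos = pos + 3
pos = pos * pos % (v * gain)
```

Transformed code:
pos = v[pos] * gain
v = (gain >= v) * v
v = log(pos % 38)
emit(pos)
pos = pos + 3
pos = pos * pos % (v * gain)

pos = pos + 3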